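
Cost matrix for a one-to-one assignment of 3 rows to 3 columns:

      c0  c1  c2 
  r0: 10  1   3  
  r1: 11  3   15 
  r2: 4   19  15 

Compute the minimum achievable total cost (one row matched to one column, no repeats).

optimal assignment: row0→col2 (cost 3), row1→col1 (cost 3), row2→col0 (cost 4)
total = 3 + 3 + 4 = 10

Minimum assignment cost: 10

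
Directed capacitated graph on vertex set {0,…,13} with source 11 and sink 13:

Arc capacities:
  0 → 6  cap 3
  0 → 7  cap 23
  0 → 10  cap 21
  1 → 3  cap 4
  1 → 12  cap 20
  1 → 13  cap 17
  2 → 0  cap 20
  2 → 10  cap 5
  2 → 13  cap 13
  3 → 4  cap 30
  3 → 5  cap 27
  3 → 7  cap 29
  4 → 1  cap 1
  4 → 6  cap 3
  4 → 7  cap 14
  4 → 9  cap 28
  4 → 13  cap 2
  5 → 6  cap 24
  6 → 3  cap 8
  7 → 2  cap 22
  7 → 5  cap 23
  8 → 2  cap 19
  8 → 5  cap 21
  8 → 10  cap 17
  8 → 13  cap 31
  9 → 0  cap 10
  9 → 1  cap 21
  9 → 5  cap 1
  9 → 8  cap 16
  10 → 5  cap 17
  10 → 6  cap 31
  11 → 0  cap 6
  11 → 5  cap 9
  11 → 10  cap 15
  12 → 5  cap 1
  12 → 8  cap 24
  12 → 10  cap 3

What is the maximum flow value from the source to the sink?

augment #1: 11→0→7→2→13 bottleneck 6, total now 6
augment #2: 11→5→6→3→4→13 bottleneck 2, total now 8
augment #3: 11→5→6→3→4→1→13 bottleneck 1, total now 9
augment #4: 11→5→6→3→7→2→13 bottleneck 5, total now 14

Maximum flow value: 14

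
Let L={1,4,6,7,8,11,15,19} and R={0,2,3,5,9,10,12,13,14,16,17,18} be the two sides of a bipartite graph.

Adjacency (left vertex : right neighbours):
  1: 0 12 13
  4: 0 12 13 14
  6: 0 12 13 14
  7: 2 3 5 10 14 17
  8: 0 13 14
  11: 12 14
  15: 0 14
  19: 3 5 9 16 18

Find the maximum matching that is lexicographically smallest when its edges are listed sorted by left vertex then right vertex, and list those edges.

|M| = 6 (so the lex-smallest maximum matching has 6 edges)
process left vertices in ascending order; for each, take the smallest-labelled available neighbour that still permits 6 edges overall, or leave it unmatched if none does
lex-smallest matching: {1-0, 4-12, 6-13, 7-2, 8-14, 19-3}

Lex-smallest maximum matching: {(1,0), (4,12), (6,13), (7,2), (8,14), (19,3)}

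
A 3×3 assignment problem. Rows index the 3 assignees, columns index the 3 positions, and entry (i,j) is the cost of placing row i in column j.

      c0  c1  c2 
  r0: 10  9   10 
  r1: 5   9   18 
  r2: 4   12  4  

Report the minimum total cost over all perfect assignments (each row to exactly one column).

optimal assignment: row0→col1 (cost 9), row1→col0 (cost 5), row2→col2 (cost 4)
total = 9 + 5 + 4 = 18

Minimum assignment cost: 18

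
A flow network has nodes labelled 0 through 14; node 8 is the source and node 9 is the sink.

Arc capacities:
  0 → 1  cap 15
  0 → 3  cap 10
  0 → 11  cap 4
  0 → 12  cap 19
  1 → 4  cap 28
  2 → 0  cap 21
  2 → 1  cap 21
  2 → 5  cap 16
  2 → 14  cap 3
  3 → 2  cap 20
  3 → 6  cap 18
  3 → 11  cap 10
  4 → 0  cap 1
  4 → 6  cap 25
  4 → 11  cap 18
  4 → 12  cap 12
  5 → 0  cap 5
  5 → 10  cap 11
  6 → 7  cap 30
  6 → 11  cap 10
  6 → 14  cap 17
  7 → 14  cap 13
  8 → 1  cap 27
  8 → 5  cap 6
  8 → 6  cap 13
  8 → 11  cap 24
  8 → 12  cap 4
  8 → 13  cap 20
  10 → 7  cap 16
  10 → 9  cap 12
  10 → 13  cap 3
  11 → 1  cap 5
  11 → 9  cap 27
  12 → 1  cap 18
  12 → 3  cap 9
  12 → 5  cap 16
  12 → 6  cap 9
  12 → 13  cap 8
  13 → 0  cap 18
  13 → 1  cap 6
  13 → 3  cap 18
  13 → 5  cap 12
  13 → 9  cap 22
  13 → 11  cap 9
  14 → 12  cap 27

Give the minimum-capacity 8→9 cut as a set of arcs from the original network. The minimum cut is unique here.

augment #1: 8→11→9 push 24
augment #2: 8→13→9 push 20
augment #3: 8→5→10→9 push 6
augment #4: 8→6→11→9 push 3
augment #5: 8→12→13→9 push 2
augment #6: 8→12→5→10→9 push 2
augment #7: 8→1→4→12→5→10→9 push 3
max flow = 60; residual-reachable set from 8 gives S-side
cut edges (S→T): {(5,10), (11,9), (13,9)} total cap 60

Min-cut arcs: {(5,10), (11,9), (13,9)} (total capacity 60)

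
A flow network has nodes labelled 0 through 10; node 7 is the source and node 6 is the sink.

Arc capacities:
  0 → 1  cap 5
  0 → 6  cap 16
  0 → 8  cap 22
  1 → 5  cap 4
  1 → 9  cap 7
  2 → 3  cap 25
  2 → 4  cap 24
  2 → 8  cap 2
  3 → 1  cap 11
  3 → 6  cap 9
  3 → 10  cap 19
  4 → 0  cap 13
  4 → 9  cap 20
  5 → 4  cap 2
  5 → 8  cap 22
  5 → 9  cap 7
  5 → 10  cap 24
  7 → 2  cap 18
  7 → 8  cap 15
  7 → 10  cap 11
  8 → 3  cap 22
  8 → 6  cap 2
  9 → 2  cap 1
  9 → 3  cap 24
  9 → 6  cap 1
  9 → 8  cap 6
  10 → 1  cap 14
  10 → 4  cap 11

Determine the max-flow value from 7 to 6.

augment #1: 7→8→6 bottleneck 2, total now 2
augment #2: 7→2→3→6 bottleneck 9, total now 11
augment #3: 7→2→4→0→6 bottleneck 9, total now 20
augment #4: 7→10→1→9→6 bottleneck 1, total now 21
augment #5: 7→10→4→0→6 bottleneck 4, total now 25

Maximum flow value: 25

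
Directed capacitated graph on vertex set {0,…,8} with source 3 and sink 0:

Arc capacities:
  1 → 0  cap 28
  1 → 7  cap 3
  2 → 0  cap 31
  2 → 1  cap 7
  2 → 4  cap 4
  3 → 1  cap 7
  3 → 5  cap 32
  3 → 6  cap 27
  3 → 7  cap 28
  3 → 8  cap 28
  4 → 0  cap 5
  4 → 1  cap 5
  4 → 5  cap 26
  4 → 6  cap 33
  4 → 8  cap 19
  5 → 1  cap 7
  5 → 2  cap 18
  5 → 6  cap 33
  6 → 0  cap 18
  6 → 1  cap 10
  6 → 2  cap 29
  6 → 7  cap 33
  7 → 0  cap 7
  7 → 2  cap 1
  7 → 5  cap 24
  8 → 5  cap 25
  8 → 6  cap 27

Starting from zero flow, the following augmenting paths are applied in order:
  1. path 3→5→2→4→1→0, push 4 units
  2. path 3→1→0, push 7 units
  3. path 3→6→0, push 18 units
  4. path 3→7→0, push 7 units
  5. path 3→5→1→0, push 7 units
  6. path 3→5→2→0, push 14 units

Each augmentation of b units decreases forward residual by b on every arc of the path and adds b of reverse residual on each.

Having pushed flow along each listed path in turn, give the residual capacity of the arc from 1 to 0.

Residual capacity of (1,0): 10

after path 1 (3→5→2→4→1→0, push 4): res(1,0)=24
after path 2 (3→1→0, push 7): res(1,0)=17
after path 3 (3→6→0, push 18): res(1,0)=17
after path 4 (3→7→0, push 7): res(1,0)=17
after path 5 (3→5→1→0, push 7): res(1,0)=10
after path 6 (3→5→2→0, push 14): res(1,0)=10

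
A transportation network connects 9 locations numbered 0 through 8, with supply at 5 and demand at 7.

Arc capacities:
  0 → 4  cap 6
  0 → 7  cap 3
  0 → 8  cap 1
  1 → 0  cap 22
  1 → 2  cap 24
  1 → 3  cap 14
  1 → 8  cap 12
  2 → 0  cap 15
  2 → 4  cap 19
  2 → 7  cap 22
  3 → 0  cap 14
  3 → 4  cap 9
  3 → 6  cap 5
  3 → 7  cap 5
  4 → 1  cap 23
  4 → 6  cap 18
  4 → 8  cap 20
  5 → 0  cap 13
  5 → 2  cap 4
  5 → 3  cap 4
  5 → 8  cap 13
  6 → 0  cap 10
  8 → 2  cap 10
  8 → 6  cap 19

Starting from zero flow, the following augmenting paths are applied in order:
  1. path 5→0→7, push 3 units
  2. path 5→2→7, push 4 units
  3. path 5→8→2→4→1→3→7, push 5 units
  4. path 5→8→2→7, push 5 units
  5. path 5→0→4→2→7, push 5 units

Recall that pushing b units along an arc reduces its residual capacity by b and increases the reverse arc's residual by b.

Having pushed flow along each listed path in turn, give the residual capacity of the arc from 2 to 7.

Residual capacity of (2,7): 8

after path 1 (5→0→7, push 3): res(2,7)=22
after path 2 (5→2→7, push 4): res(2,7)=18
after path 3 (5→8→2→4→1→3→7, push 5): res(2,7)=18
after path 4 (5→8→2→7, push 5): res(2,7)=13
after path 5 (5→0→4→2→7, push 5): res(2,7)=8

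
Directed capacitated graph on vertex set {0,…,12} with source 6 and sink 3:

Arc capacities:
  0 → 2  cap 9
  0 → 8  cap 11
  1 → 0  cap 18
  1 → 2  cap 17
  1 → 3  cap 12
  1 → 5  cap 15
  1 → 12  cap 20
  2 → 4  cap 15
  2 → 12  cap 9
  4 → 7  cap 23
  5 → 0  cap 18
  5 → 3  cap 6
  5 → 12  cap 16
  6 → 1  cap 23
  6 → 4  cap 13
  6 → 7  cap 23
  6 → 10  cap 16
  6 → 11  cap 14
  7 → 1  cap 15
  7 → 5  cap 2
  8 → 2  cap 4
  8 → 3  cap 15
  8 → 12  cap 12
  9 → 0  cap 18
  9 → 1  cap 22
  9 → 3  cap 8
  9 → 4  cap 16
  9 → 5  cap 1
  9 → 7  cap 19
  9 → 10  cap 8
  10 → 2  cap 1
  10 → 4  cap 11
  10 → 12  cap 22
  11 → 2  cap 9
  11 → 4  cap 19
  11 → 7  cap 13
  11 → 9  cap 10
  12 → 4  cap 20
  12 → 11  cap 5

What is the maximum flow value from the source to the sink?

Maximum flow value: 37

augment #1: 6→1→3 bottleneck 12, total now 12
augment #2: 6→1→5→3 bottleneck 6, total now 18
augment #3: 6→11→9→3 bottleneck 8, total now 26
augment #4: 6→1→0→8→3 bottleneck 5, total now 31
augment #5: 6→7→1→0→8→3 bottleneck 6, total now 37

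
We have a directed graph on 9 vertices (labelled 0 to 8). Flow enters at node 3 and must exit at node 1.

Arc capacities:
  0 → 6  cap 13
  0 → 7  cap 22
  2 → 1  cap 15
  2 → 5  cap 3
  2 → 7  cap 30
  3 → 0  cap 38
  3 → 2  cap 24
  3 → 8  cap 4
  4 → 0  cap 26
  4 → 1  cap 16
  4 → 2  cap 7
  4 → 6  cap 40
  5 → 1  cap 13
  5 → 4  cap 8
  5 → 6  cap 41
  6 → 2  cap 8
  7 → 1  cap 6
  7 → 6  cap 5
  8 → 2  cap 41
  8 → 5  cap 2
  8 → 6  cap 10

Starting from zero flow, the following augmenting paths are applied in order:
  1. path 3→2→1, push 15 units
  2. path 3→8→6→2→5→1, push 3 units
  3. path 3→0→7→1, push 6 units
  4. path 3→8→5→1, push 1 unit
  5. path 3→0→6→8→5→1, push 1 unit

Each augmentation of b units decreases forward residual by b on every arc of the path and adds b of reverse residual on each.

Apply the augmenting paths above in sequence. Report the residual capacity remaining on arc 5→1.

Residual capacity of (5,1): 8

after path 1 (3→2→1, push 15): res(5,1)=13
after path 2 (3→8→6→2→5→1, push 3): res(5,1)=10
after path 3 (3→0→7→1, push 6): res(5,1)=10
after path 4 (3→8→5→1, push 1): res(5,1)=9
after path 5 (3→0→6→8→5→1, push 1): res(5,1)=8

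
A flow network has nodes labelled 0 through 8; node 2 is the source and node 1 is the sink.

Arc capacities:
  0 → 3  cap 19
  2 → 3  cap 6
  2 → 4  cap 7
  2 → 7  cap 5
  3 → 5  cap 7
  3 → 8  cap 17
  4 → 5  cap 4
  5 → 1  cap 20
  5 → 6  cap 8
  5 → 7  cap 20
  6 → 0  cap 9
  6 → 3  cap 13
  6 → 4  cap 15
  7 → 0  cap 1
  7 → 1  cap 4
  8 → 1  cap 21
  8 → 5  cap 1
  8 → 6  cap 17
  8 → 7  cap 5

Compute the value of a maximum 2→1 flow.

augment #1: 2→7→1 bottleneck 4, total now 4
augment #2: 2→3→5→1 bottleneck 6, total now 10
augment #3: 2→4→5→1 bottleneck 4, total now 14
augment #4: 2→7→0→3→5→1 bottleneck 1, total now 15

Maximum flow value: 15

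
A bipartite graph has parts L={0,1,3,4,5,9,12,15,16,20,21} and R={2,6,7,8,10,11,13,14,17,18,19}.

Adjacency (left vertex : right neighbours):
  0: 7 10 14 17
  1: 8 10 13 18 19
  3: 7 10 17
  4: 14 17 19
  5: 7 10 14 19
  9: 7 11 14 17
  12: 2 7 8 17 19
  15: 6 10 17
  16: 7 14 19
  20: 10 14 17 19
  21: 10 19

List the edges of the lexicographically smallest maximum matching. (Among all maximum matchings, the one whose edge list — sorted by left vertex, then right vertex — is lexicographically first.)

Lex-smallest maximum matching: {(0,7), (1,8), (3,10), (4,14), (5,19), (9,11), (12,2), (15,6), (20,17)}

|M| = 9 (so the lex-smallest maximum matching has 9 edges)
process left vertices in ascending order; for each, take the smallest-labelled available neighbour that still permits 9 edges overall, or leave it unmatched if none does
lex-smallest matching: {0-7, 1-8, 3-10, 4-14, 5-19, 9-11, 12-2, 15-6, 20-17}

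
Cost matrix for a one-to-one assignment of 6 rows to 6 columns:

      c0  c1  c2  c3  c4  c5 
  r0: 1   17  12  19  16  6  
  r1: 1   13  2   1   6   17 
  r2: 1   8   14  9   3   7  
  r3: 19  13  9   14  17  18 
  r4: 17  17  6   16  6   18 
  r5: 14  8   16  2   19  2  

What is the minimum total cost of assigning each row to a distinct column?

optimal assignment: row0→col0 (cost 1), row1→col3 (cost 1), row2→col4 (cost 3), row3→col1 (cost 13), row4→col2 (cost 6), row5→col5 (cost 2)
total = 1 + 1 + 3 + 13 + 6 + 2 = 26

Minimum assignment cost: 26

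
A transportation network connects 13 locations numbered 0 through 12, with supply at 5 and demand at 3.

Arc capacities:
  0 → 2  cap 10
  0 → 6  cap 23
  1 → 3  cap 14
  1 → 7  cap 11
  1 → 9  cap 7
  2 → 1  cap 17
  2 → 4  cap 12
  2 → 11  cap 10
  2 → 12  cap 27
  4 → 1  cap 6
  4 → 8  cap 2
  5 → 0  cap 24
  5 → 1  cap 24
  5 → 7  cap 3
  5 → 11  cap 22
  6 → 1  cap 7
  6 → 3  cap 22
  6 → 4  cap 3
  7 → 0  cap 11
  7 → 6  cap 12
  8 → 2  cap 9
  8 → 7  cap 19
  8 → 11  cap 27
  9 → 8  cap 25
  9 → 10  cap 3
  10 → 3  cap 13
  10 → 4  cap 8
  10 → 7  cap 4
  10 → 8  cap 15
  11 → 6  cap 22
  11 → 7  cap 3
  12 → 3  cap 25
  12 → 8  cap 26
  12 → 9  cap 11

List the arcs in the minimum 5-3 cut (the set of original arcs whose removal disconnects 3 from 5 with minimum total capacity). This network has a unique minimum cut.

Min-cut arcs: {(0,2), (1,3), (1,9), (4,8), (6,3)} (total capacity 55)

augment #1: 5→1→3 push 14
augment #2: 5→0→6→3 push 22
augment #3: 5→0→2→12→3 push 2
augment #4: 5→1→9→10→3 push 3
augment #5: 5→7→0→2→12→3 push 3
augment #6: 5→1→7→0→2→12→3 push 5
augment #7: 5→1→9→8→2→12→3 push 2
augment #8: 5→11→6→4→8→2→12→3 push 2
augment #9: 5→11→6→1→9→8→2→12→3 push 2
max flow = 55; residual-reachable set from 5 gives S-side
cut edges (S→T): {(0,2), (1,3), (1,9), (4,8), (6,3)} total cap 55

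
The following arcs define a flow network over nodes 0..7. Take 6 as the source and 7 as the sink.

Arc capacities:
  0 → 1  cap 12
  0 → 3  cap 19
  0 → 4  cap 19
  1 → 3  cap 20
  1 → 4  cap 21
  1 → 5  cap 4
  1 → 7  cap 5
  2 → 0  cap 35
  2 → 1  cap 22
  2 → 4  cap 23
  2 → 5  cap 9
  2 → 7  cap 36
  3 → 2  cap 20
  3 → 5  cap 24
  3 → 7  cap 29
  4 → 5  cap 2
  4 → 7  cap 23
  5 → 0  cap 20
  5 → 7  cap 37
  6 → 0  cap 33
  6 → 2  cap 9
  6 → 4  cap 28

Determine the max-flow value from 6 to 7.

Maximum flow value: 65

augment #1: 6→2→7 bottleneck 9, total now 9
augment #2: 6→4→7 bottleneck 23, total now 32
augment #3: 6→0→1→7 bottleneck 5, total now 37
augment #4: 6→0→3→7 bottleneck 19, total now 56
augment #5: 6→4→5→7 bottleneck 2, total now 58
augment #6: 6→0→1→3→7 bottleneck 7, total now 65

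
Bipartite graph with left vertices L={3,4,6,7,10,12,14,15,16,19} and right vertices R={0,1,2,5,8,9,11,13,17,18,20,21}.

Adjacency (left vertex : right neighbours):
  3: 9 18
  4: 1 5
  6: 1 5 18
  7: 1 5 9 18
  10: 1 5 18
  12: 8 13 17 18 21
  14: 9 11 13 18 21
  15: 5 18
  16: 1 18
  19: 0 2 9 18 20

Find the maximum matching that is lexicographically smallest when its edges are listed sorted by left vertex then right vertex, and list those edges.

|M| = 7 (so the lex-smallest maximum matching has 7 edges)
process left vertices in ascending order; for each, take the smallest-labelled available neighbour that still permits 7 edges overall, or leave it unmatched if none does
lex-smallest matching: {3-9, 4-1, 6-5, 7-18, 12-8, 14-11, 19-0}

Lex-smallest maximum matching: {(3,9), (4,1), (6,5), (7,18), (12,8), (14,11), (19,0)}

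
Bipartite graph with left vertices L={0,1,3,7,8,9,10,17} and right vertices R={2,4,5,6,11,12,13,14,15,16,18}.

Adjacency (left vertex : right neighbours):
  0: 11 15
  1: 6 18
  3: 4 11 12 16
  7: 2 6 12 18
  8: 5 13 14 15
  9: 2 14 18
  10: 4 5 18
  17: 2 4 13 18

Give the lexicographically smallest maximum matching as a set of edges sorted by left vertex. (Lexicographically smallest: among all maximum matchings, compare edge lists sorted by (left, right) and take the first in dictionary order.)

Lex-smallest maximum matching: {(0,11), (1,6), (3,4), (7,2), (8,5), (9,14), (10,18), (17,13)}

|M| = 8 (so the lex-smallest maximum matching has 8 edges)
process left vertices in ascending order; for each, take the smallest-labelled available neighbour that still permits 8 edges overall, or leave it unmatched if none does
lex-smallest matching: {0-11, 1-6, 3-4, 7-2, 8-5, 9-14, 10-18, 17-13}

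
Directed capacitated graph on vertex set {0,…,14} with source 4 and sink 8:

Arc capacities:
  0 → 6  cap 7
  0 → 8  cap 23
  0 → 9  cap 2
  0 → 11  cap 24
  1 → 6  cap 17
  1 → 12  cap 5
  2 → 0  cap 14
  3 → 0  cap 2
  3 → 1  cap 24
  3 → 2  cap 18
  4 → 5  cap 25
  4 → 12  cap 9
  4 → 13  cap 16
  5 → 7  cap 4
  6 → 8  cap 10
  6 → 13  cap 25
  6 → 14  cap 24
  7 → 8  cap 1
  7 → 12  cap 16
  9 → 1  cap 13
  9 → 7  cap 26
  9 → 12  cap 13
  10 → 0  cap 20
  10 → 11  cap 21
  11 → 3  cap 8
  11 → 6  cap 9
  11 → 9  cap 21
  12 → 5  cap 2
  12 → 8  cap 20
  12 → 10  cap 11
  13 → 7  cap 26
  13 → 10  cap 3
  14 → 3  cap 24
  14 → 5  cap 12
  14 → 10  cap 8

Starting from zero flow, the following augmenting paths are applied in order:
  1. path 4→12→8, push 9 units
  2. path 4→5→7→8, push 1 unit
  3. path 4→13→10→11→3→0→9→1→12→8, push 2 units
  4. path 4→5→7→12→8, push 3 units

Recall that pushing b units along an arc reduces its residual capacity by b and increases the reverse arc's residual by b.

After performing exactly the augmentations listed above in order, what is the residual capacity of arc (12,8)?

after path 1 (4→12→8, push 9): res(12,8)=11
after path 2 (4→5→7→8, push 1): res(12,8)=11
after path 3 (4→13→10→11→3→0→9→1→12→8, push 2): res(12,8)=9
after path 4 (4→5→7→12→8, push 3): res(12,8)=6

Residual capacity of (12,8): 6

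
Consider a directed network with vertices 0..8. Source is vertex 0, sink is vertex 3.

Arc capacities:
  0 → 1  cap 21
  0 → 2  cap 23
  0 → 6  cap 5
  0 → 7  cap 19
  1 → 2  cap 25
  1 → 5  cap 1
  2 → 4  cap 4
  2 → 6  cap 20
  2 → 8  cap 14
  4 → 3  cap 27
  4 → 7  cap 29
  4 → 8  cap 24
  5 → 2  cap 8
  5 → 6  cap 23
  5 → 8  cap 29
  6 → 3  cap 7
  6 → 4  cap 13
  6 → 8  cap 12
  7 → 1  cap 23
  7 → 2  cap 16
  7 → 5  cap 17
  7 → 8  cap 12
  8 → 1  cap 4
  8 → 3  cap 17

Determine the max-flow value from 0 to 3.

Maximum flow value: 41

augment #1: 0→6→3 bottleneck 5, total now 5
augment #2: 0→2→4→3 bottleneck 4, total now 9
augment #3: 0→2→6→3 bottleneck 2, total now 11
augment #4: 0→2→8→3 bottleneck 14, total now 25
augment #5: 0→7→8→3 bottleneck 3, total now 28
augment #6: 0→2→6→4→3 bottleneck 3, total now 31
augment #7: 0→1→2→6→4→3 bottleneck 10, total now 41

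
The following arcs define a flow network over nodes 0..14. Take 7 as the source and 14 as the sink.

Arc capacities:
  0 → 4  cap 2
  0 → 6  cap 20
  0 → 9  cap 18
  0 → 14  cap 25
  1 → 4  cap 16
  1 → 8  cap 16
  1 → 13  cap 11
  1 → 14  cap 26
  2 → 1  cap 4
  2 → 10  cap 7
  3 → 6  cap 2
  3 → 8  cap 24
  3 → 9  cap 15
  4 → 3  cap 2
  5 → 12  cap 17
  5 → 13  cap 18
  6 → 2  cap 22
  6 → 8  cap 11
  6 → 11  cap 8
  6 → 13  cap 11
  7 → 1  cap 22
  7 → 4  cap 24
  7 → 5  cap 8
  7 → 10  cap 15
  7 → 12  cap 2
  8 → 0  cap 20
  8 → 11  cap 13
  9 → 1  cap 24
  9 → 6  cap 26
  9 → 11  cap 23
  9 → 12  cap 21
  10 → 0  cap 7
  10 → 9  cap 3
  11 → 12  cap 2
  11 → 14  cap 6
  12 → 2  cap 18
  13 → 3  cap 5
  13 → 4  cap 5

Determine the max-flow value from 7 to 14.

augment #1: 7→1→14 bottleneck 22, total now 22
augment #2: 7→10→0→14 bottleneck 7, total now 29
augment #3: 7→10→9→1→14 bottleneck 3, total now 32
augment #4: 7→12→2→1→14 bottleneck 1, total now 33
augment #5: 7→4→3→6→11→14 bottleneck 2, total now 35
augment #6: 7→5→13→3→8→0→14 bottleneck 5, total now 40
augment #7: 7→12→2→1→8→0→14 bottleneck 1, total now 41
augment #8: 7→5→12→2→1→8→0→14 bottleneck 2, total now 43

Maximum flow value: 43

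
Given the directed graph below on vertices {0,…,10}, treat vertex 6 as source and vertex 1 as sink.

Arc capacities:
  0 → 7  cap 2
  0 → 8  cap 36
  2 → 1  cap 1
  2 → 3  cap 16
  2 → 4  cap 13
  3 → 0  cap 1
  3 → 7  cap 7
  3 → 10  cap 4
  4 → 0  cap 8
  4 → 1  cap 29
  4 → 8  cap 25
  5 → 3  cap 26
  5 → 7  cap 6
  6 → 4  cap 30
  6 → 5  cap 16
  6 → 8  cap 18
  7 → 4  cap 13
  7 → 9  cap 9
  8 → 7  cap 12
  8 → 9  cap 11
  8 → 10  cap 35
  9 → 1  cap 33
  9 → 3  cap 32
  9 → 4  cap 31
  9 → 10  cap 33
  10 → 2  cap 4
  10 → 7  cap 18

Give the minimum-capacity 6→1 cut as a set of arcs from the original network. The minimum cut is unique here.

augment #1: 6→4→1 push 29
augment #2: 6→8→9→1 push 11
augment #3: 6→5→7→9→1 push 6
augment #4: 6→8→7→9→1 push 3
augment #5: 6→8→10→2→1 push 1
max flow = 50; residual-reachable set from 6 gives S-side
cut edges (S→T): {(2,1), (4,1), (7,9), (8,9)} total cap 50

Min-cut arcs: {(2,1), (4,1), (7,9), (8,9)} (total capacity 50)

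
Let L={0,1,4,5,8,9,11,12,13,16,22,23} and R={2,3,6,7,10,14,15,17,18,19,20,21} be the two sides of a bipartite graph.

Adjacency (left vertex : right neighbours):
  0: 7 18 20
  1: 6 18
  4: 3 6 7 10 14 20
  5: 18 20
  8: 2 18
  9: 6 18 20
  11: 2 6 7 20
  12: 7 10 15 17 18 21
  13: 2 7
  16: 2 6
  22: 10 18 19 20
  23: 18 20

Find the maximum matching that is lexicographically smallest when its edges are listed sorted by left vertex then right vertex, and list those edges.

Lex-smallest maximum matching: {(0,7), (1,6), (4,3), (5,18), (8,2), (9,20), (12,10), (22,19)}

|M| = 8 (so the lex-smallest maximum matching has 8 edges)
process left vertices in ascending order; for each, take the smallest-labelled available neighbour that still permits 8 edges overall, or leave it unmatched if none does
lex-smallest matching: {0-7, 1-6, 4-3, 5-18, 8-2, 9-20, 12-10, 22-19}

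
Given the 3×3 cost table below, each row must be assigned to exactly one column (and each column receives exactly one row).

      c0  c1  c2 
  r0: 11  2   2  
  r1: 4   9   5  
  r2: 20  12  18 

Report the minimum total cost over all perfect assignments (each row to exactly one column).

Minimum assignment cost: 18

optimal assignment: row0→col2 (cost 2), row1→col0 (cost 4), row2→col1 (cost 12)
total = 2 + 4 + 12 = 18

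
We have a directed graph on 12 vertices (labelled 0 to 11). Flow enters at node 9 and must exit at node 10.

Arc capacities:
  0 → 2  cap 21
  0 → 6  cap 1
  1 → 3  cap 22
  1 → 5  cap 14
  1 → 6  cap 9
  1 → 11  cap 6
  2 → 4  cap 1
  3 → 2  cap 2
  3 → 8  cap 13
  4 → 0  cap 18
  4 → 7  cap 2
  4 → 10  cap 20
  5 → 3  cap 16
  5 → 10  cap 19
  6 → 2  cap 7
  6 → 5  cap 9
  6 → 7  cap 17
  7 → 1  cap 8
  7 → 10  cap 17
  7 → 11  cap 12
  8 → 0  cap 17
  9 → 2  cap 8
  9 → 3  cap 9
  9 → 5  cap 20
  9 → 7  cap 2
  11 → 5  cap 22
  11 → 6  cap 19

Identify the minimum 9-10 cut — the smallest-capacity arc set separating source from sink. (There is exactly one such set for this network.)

Min-cut arcs: {(0,6), (2,4), (5,10), (9,7)} (total capacity 23)

augment #1: 9→5→10 push 19
augment #2: 9→7→10 push 2
augment #3: 9→2→4→10 push 1
augment #4: 9→3→8→0→6→7→10 push 1
max flow = 23; residual-reachable set from 9 gives S-side
cut edges (S→T): {(0,6), (2,4), (5,10), (9,7)} total cap 23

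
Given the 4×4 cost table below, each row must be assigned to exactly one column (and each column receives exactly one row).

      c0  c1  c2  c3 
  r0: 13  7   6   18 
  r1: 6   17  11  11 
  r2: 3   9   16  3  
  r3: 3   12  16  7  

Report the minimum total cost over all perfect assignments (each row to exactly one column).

optimal assignment: row0→col1 (cost 7), row1→col2 (cost 11), row2→col3 (cost 3), row3→col0 (cost 3)
total = 7 + 11 + 3 + 3 = 24

Minimum assignment cost: 24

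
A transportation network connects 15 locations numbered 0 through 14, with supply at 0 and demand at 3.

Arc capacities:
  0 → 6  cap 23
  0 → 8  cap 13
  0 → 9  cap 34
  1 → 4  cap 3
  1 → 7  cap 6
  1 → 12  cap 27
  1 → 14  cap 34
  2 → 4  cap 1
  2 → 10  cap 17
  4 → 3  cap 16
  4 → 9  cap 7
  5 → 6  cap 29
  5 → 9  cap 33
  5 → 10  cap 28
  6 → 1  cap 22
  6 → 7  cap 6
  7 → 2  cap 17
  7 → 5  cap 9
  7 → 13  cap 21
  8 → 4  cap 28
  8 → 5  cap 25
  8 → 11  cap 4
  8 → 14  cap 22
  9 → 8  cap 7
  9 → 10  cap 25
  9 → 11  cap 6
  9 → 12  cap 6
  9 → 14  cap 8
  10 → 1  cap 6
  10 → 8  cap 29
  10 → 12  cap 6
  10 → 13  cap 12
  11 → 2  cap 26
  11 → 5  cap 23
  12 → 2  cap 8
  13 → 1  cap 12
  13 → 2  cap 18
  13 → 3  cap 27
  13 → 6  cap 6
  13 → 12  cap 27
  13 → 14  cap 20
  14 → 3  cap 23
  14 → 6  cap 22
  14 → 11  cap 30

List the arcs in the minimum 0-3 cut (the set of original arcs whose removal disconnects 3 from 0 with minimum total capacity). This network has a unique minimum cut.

augment #1: 0→8→4→3 push 13
augment #2: 0→9→14→3 push 8
augment #3: 0→6→1→4→3 push 3
augment #4: 0→6→1→14→3 push 15
augment #5: 0→6→7→13→3 push 5
augment #6: 0→9→10→13→3 push 12
augment #7: 0→9→10→1→7→13→3 push 6
augment #8: 0→9→8→5→6→7→13→3 push 1
max flow = 63; residual-reachable set from 0 gives S-side
cut edges (S→T): {(1,7), (4,3), (6,7), (10,13), (14,3)} total cap 63

Min-cut arcs: {(1,7), (4,3), (6,7), (10,13), (14,3)} (total capacity 63)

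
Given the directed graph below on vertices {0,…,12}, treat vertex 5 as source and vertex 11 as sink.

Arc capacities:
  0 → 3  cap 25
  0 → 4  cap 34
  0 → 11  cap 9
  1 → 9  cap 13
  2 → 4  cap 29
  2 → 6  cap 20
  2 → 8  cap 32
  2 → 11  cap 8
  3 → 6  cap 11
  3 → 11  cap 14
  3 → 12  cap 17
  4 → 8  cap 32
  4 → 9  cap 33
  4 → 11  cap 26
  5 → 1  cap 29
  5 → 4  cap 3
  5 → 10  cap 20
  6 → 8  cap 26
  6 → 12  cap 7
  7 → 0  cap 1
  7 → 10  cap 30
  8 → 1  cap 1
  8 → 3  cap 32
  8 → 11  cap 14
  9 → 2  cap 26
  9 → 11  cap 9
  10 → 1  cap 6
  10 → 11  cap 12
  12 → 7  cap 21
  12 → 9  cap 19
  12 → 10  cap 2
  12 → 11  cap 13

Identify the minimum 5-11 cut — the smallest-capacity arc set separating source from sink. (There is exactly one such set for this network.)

augment #1: 5→4→11 push 3
augment #2: 5→10→11 push 12
augment #3: 5→1→9→11 push 9
augment #4: 5→1→9→2→11 push 4
max flow = 28; residual-reachable set from 5 gives S-side
cut edges (S→T): {(1,9), (5,4), (10,11)} total cap 28

Min-cut arcs: {(1,9), (5,4), (10,11)} (total capacity 28)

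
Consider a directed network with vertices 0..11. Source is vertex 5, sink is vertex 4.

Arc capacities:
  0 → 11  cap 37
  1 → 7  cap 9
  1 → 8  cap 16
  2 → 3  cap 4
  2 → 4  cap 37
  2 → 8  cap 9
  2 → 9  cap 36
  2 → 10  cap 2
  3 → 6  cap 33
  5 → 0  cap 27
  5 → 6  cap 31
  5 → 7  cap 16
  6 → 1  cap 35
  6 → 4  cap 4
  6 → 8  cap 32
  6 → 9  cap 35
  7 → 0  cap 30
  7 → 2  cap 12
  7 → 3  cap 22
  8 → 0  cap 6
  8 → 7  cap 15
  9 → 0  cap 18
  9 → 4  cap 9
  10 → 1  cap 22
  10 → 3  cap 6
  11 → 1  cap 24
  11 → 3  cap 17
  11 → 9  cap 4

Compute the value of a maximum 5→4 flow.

Maximum flow value: 25

augment #1: 5→6→4 bottleneck 4, total now 4
augment #2: 5→6→9→4 bottleneck 9, total now 13
augment #3: 5→7→2→4 bottleneck 12, total now 25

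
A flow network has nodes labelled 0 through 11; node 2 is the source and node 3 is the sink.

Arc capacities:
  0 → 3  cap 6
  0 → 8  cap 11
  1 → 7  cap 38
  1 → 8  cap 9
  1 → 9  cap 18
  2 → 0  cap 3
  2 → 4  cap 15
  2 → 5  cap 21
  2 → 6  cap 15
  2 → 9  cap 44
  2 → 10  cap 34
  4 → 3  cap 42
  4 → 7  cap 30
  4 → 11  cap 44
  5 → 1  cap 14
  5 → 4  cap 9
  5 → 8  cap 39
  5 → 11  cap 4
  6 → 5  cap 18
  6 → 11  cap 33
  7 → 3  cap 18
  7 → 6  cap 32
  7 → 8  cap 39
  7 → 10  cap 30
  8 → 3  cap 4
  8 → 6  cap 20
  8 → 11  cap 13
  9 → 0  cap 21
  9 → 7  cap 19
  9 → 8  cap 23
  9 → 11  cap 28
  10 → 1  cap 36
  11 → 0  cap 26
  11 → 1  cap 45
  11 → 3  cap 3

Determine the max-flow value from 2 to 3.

Maximum flow value: 55

augment #1: 2→0→3 bottleneck 3, total now 3
augment #2: 2→4→3 bottleneck 15, total now 18
augment #3: 2→5→4→3 bottleneck 9, total now 27
augment #4: 2→5→8→3 bottleneck 4, total now 31
augment #5: 2→5→11→3 bottleneck 3, total now 34
augment #6: 2→9→0→3 bottleneck 3, total now 37
augment #7: 2→9→7→3 bottleneck 18, total now 55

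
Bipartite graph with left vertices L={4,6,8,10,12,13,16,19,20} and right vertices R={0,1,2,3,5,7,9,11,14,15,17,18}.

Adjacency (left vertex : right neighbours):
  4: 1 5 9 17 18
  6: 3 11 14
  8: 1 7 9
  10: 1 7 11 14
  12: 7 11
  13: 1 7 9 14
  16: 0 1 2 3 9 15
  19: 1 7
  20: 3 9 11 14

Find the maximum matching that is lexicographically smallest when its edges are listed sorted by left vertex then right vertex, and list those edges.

|M| = 8 (so the lex-smallest maximum matching has 8 edges)
process left vertices in ascending order; for each, take the smallest-labelled available neighbour that still permits 8 edges overall, or leave it unmatched if none does
lex-smallest matching: {4-5, 6-3, 8-1, 10-7, 12-11, 13-9, 16-0, 20-14}

Lex-smallest maximum matching: {(4,5), (6,3), (8,1), (10,7), (12,11), (13,9), (16,0), (20,14)}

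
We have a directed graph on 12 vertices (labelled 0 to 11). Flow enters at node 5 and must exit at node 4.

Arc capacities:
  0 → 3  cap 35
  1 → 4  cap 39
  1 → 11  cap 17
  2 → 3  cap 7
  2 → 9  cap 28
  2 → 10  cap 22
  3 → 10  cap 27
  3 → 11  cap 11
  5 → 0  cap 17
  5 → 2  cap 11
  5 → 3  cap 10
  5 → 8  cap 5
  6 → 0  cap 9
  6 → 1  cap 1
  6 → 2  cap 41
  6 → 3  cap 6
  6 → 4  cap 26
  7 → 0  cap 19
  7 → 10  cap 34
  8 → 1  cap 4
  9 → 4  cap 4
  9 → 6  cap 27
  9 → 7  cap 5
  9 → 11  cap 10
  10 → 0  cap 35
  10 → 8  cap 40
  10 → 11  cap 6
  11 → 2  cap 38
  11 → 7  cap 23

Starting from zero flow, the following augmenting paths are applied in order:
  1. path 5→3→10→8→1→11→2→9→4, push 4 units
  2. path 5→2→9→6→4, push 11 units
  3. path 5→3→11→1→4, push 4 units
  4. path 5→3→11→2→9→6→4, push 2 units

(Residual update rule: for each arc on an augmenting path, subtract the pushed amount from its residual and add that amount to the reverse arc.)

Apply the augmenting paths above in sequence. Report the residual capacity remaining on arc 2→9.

Residual capacity of (2,9): 11

after path 1 (5→3→10→8→1→11→2→9→4, push 4): res(2,9)=24
after path 2 (5→2→9→6→4, push 11): res(2,9)=13
after path 3 (5→3→11→1→4, push 4): res(2,9)=13
after path 4 (5→3→11→2→9→6→4, push 2): res(2,9)=11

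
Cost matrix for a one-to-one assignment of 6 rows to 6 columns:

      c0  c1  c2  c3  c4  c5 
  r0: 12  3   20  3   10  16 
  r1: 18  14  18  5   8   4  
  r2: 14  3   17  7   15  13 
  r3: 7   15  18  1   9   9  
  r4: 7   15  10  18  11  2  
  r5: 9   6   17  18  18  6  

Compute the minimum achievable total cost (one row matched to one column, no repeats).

Minimum assignment cost: 37

one of 2 optimal assignments: row0→col3 (cost 3), row1→col4 (cost 8), row2→col1 (cost 3), row3→col0 (cost 7), row4→col2 (cost 10), row5→col5 (cost 6)
total = 3 + 8 + 3 + 7 + 10 + 6 = 37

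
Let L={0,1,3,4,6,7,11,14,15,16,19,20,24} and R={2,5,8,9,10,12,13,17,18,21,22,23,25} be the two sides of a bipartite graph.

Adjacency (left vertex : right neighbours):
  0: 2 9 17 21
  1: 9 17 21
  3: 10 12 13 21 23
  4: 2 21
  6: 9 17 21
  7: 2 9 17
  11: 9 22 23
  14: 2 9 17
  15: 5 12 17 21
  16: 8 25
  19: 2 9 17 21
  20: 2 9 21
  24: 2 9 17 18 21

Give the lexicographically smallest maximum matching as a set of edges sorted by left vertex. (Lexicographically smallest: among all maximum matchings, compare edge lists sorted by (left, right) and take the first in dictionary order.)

Lex-smallest maximum matching: {(0,2), (1,9), (3,10), (4,21), (6,17), (11,22), (15,5), (16,8), (24,18)}

|M| = 9 (so the lex-smallest maximum matching has 9 edges)
process left vertices in ascending order; for each, take the smallest-labelled available neighbour that still permits 9 edges overall, or leave it unmatched if none does
lex-smallest matching: {0-2, 1-9, 3-10, 4-21, 6-17, 11-22, 15-5, 16-8, 24-18}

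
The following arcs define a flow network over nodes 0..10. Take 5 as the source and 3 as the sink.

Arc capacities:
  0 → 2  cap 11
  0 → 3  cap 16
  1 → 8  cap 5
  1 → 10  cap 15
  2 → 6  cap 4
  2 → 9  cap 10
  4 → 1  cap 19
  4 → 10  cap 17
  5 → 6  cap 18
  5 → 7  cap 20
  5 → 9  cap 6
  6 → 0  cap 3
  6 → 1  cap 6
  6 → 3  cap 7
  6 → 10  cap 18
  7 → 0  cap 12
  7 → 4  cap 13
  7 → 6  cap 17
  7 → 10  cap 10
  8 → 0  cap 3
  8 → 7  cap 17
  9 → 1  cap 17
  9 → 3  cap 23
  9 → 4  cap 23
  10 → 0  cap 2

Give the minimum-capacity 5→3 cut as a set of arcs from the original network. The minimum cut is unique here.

Min-cut arcs: {(5,9), (6,0), (6,3), (7,0), (8,0), (10,0)} (total capacity 33)

augment #1: 5→6→3 push 7
augment #2: 5→9→3 push 6
augment #3: 5→6→0→3 push 3
augment #4: 5→7→0→3 push 12
augment #5: 5→6→10→0→3 push 1
augment #6: 5→6→10→0→2→9→3 push 1
augment #7: 5→6→1→8→0→2→9→3 push 3
max flow = 33; residual-reachable set from 5 gives S-side
cut edges (S→T): {(5,9), (6,0), (6,3), (7,0), (8,0), (10,0)} total cap 33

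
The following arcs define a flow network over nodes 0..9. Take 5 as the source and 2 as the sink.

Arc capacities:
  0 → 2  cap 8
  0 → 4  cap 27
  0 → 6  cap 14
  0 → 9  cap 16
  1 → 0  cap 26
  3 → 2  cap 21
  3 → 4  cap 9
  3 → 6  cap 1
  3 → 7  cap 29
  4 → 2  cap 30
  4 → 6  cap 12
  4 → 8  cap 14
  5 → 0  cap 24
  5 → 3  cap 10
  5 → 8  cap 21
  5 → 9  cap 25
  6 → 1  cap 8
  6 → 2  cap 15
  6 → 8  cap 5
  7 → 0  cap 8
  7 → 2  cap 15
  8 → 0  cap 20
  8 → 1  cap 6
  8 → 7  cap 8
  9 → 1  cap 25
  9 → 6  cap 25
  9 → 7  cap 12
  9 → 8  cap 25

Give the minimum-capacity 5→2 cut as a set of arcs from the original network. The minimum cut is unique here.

Min-cut arcs: {(0,2), (0,4), (5,3), (6,2), (7,2)} (total capacity 75)

augment #1: 5→0→2 push 8
augment #2: 5→3→2 push 10
augment #3: 5→0→4→2 push 16
augment #4: 5→8→7→2 push 8
augment #5: 5→9→6→2 push 15
augment #6: 5→9→7→2 push 7
augment #7: 5→8→0→4→2 push 11
max flow = 75; residual-reachable set from 5 gives S-side
cut edges (S→T): {(0,2), (0,4), (5,3), (6,2), (7,2)} total cap 75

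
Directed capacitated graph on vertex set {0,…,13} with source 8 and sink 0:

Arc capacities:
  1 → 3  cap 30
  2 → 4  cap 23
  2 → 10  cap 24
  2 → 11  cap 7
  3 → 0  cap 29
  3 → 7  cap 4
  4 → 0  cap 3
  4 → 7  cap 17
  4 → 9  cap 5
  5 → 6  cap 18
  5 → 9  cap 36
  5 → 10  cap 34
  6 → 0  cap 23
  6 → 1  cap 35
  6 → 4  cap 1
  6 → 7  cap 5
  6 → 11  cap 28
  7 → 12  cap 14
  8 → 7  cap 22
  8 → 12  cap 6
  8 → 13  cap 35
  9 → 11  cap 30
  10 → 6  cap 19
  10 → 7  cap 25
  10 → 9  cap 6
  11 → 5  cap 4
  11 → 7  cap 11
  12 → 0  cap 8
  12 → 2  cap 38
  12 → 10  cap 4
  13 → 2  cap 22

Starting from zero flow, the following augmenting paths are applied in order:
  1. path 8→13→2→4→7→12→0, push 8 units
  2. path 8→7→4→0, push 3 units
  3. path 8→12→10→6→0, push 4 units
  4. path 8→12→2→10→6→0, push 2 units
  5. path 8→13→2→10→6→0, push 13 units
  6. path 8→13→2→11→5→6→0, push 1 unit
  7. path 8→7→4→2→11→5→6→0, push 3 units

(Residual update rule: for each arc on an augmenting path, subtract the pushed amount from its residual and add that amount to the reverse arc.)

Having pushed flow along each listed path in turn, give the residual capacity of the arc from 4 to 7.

after path 1 (8→13→2→4→7→12→0, push 8): res(4,7)=9
after path 2 (8→7→4→0, push 3): res(4,7)=12
after path 3 (8→12→10→6→0, push 4): res(4,7)=12
after path 4 (8→12→2→10→6→0, push 2): res(4,7)=12
after path 5 (8→13→2→10→6→0, push 13): res(4,7)=12
after path 6 (8→13→2→11→5→6→0, push 1): res(4,7)=12
after path 7 (8→7→4→2→11→5→6→0, push 3): res(4,7)=15

Residual capacity of (4,7): 15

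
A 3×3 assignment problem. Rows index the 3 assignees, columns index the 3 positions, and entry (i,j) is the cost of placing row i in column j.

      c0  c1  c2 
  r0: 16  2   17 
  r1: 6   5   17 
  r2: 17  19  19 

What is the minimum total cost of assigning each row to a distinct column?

optimal assignment: row0→col1 (cost 2), row1→col0 (cost 6), row2→col2 (cost 19)
total = 2 + 6 + 19 = 27

Minimum assignment cost: 27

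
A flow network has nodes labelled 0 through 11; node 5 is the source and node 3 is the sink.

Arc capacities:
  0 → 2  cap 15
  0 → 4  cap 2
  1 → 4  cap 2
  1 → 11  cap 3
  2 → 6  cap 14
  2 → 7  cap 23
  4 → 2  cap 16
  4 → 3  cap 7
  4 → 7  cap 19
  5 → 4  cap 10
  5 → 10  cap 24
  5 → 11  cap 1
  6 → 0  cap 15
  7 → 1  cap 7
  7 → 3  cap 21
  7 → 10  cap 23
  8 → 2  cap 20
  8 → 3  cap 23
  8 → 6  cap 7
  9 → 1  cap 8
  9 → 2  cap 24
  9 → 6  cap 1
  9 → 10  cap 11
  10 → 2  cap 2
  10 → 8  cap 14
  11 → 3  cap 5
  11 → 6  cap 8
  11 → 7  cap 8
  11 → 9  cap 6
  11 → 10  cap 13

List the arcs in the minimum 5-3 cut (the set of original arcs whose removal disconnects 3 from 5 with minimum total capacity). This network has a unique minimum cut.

augment #1: 5→4→3 push 7
augment #2: 5→11→3 push 1
augment #3: 5→4→7→3 push 3
augment #4: 5→10→8→3 push 14
augment #5: 5→10→2→7→3 push 2
max flow = 27; residual-reachable set from 5 gives S-side
cut edges (S→T): {(5,4), (5,11), (10,2), (10,8)} total cap 27

Min-cut arcs: {(5,4), (5,11), (10,2), (10,8)} (total capacity 27)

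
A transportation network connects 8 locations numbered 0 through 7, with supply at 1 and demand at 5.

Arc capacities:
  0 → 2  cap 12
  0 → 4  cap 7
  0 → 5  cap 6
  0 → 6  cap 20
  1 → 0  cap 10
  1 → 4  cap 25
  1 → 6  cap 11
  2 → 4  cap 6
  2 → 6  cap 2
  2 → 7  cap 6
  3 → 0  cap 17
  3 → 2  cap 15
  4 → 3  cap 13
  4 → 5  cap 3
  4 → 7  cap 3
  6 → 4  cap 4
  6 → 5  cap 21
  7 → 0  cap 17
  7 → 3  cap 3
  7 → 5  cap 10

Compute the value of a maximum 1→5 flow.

augment #1: 1→0→5 bottleneck 6, total now 6
augment #2: 1→4→5 bottleneck 3, total now 9
augment #3: 1→6→5 bottleneck 11, total now 20
augment #4: 1→0→6→5 bottleneck 4, total now 24
augment #5: 1→4→7→5 bottleneck 3, total now 27
augment #6: 1→4→3→0→6→5 bottleneck 6, total now 33
augment #7: 1→4→3→2→7→5 bottleneck 6, total now 39

Maximum flow value: 39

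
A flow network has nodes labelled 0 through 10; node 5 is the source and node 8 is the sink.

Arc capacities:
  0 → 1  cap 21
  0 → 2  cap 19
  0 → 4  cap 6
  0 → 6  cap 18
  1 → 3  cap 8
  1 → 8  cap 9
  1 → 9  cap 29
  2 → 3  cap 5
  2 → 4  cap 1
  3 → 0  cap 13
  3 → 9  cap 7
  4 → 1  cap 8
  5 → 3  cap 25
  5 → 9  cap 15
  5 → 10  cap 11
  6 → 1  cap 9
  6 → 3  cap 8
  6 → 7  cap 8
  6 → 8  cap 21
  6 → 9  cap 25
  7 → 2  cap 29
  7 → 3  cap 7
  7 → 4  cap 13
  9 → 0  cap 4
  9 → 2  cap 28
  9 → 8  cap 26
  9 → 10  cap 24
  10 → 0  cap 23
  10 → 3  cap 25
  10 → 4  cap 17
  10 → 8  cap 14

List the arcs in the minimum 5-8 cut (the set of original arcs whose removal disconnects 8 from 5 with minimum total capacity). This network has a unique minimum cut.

Min-cut arcs: {(3,0), (3,9), (5,9), (5,10)} (total capacity 46)

augment #1: 5→9→8 push 15
augment #2: 5→10→8 push 11
augment #3: 5→3→9→8 push 7
augment #4: 5→3→0→1→8 push 9
augment #5: 5→3→0→6→8 push 4
max flow = 46; residual-reachable set from 5 gives S-side
cut edges (S→T): {(3,0), (3,9), (5,9), (5,10)} total cap 46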